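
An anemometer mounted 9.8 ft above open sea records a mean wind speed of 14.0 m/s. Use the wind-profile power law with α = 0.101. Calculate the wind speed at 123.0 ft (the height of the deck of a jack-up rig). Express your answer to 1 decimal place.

Power-law profile: V₂ = V₁ · (z₂/z₁)^α
V₂ = 14.0 × (123.0/9.8)^0.101 = 14.0 × (12.5510)^0.101
    = 14.0 × 1.2911 = 18.0757 m/s

18.1 m/s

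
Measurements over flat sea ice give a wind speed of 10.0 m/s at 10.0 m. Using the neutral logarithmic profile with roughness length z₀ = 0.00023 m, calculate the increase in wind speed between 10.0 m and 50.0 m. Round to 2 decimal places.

Log law: V₂ = V₁ · ln(z₂/z₀)/ln(z₁/z₀) = 10.0 × 12.2895/10.6800 = 11.5070 m/s
ΔV = 11.5070 − 10.0 = 1.5070 m/s

1.51 m/s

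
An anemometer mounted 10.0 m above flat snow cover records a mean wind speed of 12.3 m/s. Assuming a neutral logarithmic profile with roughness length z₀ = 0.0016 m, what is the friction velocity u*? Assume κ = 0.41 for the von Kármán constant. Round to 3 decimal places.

Log law: V(z) = (u*/κ) · ln(z/z₀) ⇒ u* = κ · V / ln(z/z₀)
u* = 0.41 × 12.3 / ln(10.0/0.0016) = 0.41 × 12.3 / 8.7403
   = 5.0430 / 8.7403 = 0.5770 m/s

u* ≈ 0.577 m/s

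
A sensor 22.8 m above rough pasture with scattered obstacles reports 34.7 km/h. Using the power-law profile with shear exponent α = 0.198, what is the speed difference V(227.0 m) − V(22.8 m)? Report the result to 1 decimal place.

Power law: V₂ = V₁ · (z₂/z₁)^α = 34.7 × (9.9561)^0.198 = 54.6955 km/h
ΔV = 54.6955 − 34.7 = 19.9955 km/h

20.0 km/h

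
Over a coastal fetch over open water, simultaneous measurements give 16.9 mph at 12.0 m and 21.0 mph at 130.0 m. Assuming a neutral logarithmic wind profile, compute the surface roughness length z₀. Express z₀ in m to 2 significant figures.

z₀ ≈ 0.00065 m

Log law: V(z) ∝ ln(z/z₀). With r = V₁/V₂ = 16.9/21.0 = 0.80476,
r · ln(z₂/z₀) = ln(z₁/z₀) ⇒ ln z₀ = (ln z₁ − r·ln z₂)/(1 − r)
ln z₀ = (2.48491 − 0.80476×4.86753) / 0.19524 = -7.3362
z₀ = exp(-7.3362) = 0.0006515 m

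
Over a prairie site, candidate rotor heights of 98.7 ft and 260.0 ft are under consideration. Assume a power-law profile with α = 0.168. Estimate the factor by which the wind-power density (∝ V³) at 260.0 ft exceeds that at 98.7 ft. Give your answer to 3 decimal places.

1.629

Speed ratio: V_B/V_A = (z_B/z_A)^α = (260.0/98.7)^0.168 = (2.6342)^0.168 = 1.17671
Power-density ratio: P_B/P_A = (V_B/V_A)³ = (1.17671)³ = 1.62934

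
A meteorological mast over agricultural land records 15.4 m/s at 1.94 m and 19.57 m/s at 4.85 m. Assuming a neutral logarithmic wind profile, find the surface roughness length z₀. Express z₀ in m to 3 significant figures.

Log law: V(z) ∝ ln(z/z₀). With r = V₁/V₂ = 15.4/19.57 = 0.78692,
r · ln(z₂/z₀) = ln(z₁/z₀) ⇒ ln z₀ = (ln z₁ − r·ln z₂)/(1 − r)
ln z₀ = (0.66269 − 0.78692×1.57898) / 0.21308 = -2.7212
z₀ = exp(-2.7212) = 0.06579 m

z₀ ≈ 0.0658 m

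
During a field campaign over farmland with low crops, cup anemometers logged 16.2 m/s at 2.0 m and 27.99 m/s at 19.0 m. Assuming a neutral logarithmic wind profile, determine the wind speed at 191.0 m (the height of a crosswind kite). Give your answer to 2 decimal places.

40.08 m/s

Log law: V ∝ ln(z/z₀). From the pair, with r = V₁/V₂ = 0.57878,
ln z₀ = (ln z₁ − r·ln z₂)/(1 − r) = (0.6931 − 0.57878×2.9444)/0.42122 = -2.4002 → z₀ = 0.09070 m
V₃ = V₁ · ln(z₃/z₀)/ln(z₁/z₀) = 16.2 × 7.6525/3.0934 = 40.0761 m/s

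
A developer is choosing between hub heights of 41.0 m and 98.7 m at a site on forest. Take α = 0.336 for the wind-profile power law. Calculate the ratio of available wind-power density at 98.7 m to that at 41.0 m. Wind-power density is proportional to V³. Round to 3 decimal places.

2.424

Speed ratio: V_B/V_A = (z_B/z_A)^α = (98.7/41.0)^0.336 = (2.4073)^0.336 = 1.34337
Power-density ratio: P_B/P_A = (V_B/V_A)³ = (1.34337)³ = 2.42430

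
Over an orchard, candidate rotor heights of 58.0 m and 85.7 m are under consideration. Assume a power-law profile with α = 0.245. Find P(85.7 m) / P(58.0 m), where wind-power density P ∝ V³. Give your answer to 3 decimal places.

1.332

Speed ratio: V_B/V_A = (z_B/z_A)^α = (85.7/58.0)^0.245 = (1.4776)^0.245 = 1.10037
Power-density ratio: P_B/P_A = (V_B/V_A)³ = (1.10037)³ = 1.33236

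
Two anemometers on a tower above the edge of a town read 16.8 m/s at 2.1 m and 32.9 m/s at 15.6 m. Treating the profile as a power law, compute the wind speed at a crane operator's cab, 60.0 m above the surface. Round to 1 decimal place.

First find α: α = ln(V₂/V₁)/ln(z₂/z₁) = ln(32.9/16.8)/ln(15.6/2.1) = 0.67209/2.00533 = 0.3352
Extrapolate from 15.6 m to 60.0 m: V₃ = 32.9 × (60.0/15.6)^0.3352 = 32.9 × 1.5706 = 51.6737 m/s

51.7 m/s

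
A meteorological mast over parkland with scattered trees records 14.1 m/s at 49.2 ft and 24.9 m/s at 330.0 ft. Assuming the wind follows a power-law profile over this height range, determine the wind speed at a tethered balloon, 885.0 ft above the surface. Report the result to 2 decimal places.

33.44 m/s

First find α: α = ln(V₂/V₁)/ln(z₂/z₁) = ln(24.9/14.1)/ln(330.0/49.2) = 0.56869/1.90320 = 0.2988
Extrapolate from 330.0 ft to 885.0 ft: V₃ = 24.9 × (885.0/330.0)^0.2988 = 24.9 × 1.3428 = 33.4363 m/s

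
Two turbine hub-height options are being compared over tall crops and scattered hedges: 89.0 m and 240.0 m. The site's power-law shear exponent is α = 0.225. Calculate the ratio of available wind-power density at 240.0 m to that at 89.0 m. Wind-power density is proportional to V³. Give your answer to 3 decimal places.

Speed ratio: V_B/V_A = (z_B/z_A)^α = (240.0/89.0)^0.225 = (2.6966)^0.225 = 1.25007
Power-density ratio: P_B/P_A = (V_B/V_A)³ = (1.25007)³ = 1.95346

1.953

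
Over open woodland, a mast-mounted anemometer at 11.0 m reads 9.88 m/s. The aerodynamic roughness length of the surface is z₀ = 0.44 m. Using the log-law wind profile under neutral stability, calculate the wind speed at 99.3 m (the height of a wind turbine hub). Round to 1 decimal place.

16.6 m/s

Log law: V(z) ∝ ln(z/z₀), so V₂/V₁ = ln(z₂/z₀) / ln(z₁/z₀).
ln(99.3/0.44) = 5.4191, ln(11.0/0.44) = 3.2189
V₂ = 9.88 × 5.4191/3.2189 = 9.88 × 1.6835 = 16.6334 m/s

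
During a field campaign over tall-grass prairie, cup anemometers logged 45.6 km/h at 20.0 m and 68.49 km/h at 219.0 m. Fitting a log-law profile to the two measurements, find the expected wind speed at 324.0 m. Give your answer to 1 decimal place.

72.2 km/h

Log law: V ∝ ln(z/z₀). From the pair, with r = V₁/V₂ = 0.66579,
ln z₀ = (ln z₁ − r·ln z₂)/(1 − r) = (2.9957 − 0.66579×5.3891)/0.33421 = -1.7721 → z₀ = 0.1700 m
V₃ = V₁ · ln(z₃/z₀)/ln(z₁/z₀) = 45.6 × 7.5529/4.7679 = 72.2360 km/h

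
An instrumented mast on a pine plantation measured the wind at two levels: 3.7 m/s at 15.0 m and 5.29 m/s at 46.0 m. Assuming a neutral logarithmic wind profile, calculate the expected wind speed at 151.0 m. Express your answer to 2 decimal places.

Log law: V ∝ ln(z/z₀). From the pair, with r = V₁/V₂ = 0.69943,
ln z₀ = (ln z₁ − r·ln z₂)/(1 − r) = (2.7081 − 0.69943×3.8286)/0.30057 = 0.1004 → z₀ = 1.106 m
V₃ = V₁ · ln(z₃/z₀)/ln(z₁/z₀) = 3.7 × 4.9169/2.6077 = 6.9766 m/s

6.98 m/s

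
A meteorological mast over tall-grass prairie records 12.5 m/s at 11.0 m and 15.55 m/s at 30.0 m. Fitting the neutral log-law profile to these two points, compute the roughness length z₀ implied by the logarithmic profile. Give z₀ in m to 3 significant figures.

Log law: V(z) ∝ ln(z/z₀). With r = V₁/V₂ = 12.5/15.55 = 0.80386,
r · ln(z₂/z₀) = ln(z₁/z₀) ⇒ ln z₀ = (ln z₁ − r·ln z₂)/(1 − r)
ln z₀ = (2.39790 − 0.80386×3.40120) / 0.19614 = -1.7140
z₀ = exp(-1.7140) = 0.1801 m

z₀ ≈ 0.180 m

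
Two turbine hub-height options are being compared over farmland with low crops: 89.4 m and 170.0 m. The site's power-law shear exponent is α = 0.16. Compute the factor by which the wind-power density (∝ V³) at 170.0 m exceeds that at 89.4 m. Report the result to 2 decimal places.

Speed ratio: V_B/V_A = (z_B/z_A)^α = (170.0/89.4)^0.16 = (1.9016)^0.16 = 1.10830
Power-density ratio: P_B/P_A = (V_B/V_A)³ = (1.10830)³ = 1.36136

1.36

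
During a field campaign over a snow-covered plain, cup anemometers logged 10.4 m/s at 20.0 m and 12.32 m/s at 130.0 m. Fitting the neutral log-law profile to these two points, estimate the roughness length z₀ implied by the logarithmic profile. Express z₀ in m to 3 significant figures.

z₀ ≈ 0.000790 m

Log law: V(z) ∝ ln(z/z₀). With r = V₁/V₂ = 10.4/12.32 = 0.84416,
r · ln(z₂/z₀) = ln(z₁/z₀) ⇒ ln z₀ = (ln z₁ − r·ln z₂)/(1 − r)
ln z₀ = (2.99573 − 0.84416×4.86753) / 0.15584 = -7.1432
z₀ = exp(-7.1432) = 0.0007902 m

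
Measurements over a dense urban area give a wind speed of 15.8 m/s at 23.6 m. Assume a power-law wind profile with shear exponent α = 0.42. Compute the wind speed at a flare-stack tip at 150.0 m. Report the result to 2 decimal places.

34.36 m/s

Power-law profile: V₂ = V₁ · (z₂/z₁)^α
V₂ = 15.8 × (150.0/23.6)^0.42 = 15.8 × (6.3559)^0.42
    = 15.8 × 2.1744 = 34.3552 m/s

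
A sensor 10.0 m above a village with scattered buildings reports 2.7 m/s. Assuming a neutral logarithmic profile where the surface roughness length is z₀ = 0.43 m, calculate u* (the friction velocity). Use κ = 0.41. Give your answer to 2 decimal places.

u* ≈ 0.35 m/s

Log law: V(z) = (u*/κ) · ln(z/z₀) ⇒ u* = κ · V / ln(z/z₀)
u* = 0.41 × 2.7 / ln(10.0/0.43) = 0.41 × 2.7 / 3.1466
   = 1.1070 / 3.1466 = 0.3518 m/s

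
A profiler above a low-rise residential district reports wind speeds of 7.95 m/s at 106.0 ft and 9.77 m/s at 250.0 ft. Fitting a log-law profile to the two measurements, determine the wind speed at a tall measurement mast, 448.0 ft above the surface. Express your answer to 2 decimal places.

11.01 m/s

Log law: V ∝ ln(z/z₀). From the pair, with r = V₁/V₂ = 0.81372,
ln z₀ = (ln z₁ − r·ln z₂)/(1 − r) = (4.6634 − 0.81372×5.5215)/0.18628 = 0.9155 → z₀ = 2.498 ft
V₃ = V₁ · ln(z₃/z₀)/ln(z₁/z₀) = 7.95 × 5.1893/3.7480 = 11.0073 m/s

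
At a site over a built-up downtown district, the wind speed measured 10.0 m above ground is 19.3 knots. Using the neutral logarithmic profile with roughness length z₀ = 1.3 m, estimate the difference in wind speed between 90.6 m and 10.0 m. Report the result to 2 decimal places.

20.85 knots

Log law: V₂ = V₁ · ln(z₂/z₀)/ln(z₁/z₀) = 19.3 × 4.2441/2.0402 = 40.1481 knots
ΔV = 40.1481 − 19.3 = 20.8481 knots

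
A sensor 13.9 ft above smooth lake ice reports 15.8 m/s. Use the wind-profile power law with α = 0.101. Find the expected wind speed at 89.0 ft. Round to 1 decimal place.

19.1 m/s

Power-law profile: V₂ = V₁ · (z₂/z₁)^α
V₂ = 15.8 × (89.0/13.9)^0.101 = 15.8 × (6.4029)^0.101
    = 15.8 × 1.2063 = 19.0590 m/s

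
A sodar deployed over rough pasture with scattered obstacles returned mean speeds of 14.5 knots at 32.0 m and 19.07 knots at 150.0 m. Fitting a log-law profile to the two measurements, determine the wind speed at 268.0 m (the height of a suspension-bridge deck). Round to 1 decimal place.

20.8 knots

Log law: V ∝ ln(z/z₀). From the pair, with r = V₁/V₂ = 0.76036,
ln z₀ = (ln z₁ − r·ln z₂)/(1 − r) = (3.4657 − 0.76036×5.0106)/0.23964 = -1.4360 → z₀ = 0.2379 m
V₃ = V₁ · ln(z₃/z₀)/ln(z₁/z₀) = 14.5 × 7.0270/4.9018 = 20.7868 knots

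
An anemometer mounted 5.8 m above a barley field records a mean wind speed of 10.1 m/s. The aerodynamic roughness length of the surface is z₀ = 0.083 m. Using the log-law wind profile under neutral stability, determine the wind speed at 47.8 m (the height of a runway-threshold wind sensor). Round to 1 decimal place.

15.1 m/s

Log law: V(z) ∝ ln(z/z₀), so V₂/V₁ = ln(z₂/z₀) / ln(z₁/z₀).
ln(47.8/0.083) = 6.3559, ln(5.8/0.083) = 4.2468
V₂ = 10.1 × 6.3559/4.2468 = 10.1 × 1.4967 = 15.1162 m/s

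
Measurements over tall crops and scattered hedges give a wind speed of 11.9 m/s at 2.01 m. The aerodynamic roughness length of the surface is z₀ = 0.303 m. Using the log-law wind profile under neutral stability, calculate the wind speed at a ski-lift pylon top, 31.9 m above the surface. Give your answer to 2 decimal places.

29.29 m/s

Log law: V(z) ∝ ln(z/z₀), so V₂/V₁ = ln(z₂/z₀) / ln(z₁/z₀).
ln(31.9/0.303) = 4.6566, ln(2.01/0.303) = 1.8922
V₂ = 11.9 × 4.6566/1.8922 = 11.9 × 2.4610 = 29.2861 m/s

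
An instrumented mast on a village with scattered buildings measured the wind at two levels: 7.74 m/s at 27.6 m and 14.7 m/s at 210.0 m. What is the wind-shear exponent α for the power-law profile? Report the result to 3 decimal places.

α ≈ 0.316

Power law: V₂/V₁ = (z₂/z₁)^α ⇒ α = ln(V₂/V₁) / ln(z₂/z₁)
α = ln(14.7/7.74) / ln(210.0/27.6) = ln(1.8992) / ln(7.6087)
  = 0.64145 / 2.02929 = 0.31609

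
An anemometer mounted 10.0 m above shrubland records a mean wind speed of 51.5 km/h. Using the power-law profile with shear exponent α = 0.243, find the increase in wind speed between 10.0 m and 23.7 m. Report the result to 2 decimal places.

12.01 km/h

Power law: V₂ = V₁ · (z₂/z₁)^α = 51.5 × (2.3700)^0.243 = 63.5142 km/h
ΔV = 63.5142 − 51.5 = 12.0142 km/h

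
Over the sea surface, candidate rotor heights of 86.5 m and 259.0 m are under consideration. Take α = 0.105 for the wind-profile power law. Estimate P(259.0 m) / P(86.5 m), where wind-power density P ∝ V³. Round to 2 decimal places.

Speed ratio: V_B/V_A = (z_B/z_A)^α = (259.0/86.5)^0.105 = (2.9942)^0.105 = 1.12204
Power-density ratio: P_B/P_A = (V_B/V_A)³ = (1.12204)³ = 1.41263

1.41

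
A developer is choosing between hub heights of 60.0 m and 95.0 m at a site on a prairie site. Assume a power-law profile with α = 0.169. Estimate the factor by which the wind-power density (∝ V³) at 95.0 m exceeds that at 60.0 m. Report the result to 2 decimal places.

Speed ratio: V_B/V_A = (z_B/z_A)^α = (95.0/60.0)^0.169 = (1.5833)^0.169 = 1.08076
Power-density ratio: P_B/P_A = (V_B/V_A)³ = (1.08076)³ = 1.26236

1.26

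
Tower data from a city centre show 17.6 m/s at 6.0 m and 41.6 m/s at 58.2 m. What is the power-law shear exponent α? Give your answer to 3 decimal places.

α ≈ 0.379

Power law: V₂/V₁ = (z₂/z₁)^α ⇒ α = ln(V₂/V₁) / ln(z₂/z₁)
α = ln(41.6/17.6) / ln(58.2/6.0) = ln(2.3636) / ln(9.7000)
  = 0.86020 / 2.27213 = 0.37859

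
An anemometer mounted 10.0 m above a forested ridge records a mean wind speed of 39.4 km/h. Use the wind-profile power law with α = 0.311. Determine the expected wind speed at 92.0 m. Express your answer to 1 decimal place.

Power-law profile: V₂ = V₁ · (z₂/z₁)^α
V₂ = 39.4 × (92.0/10.0)^0.311 = 39.4 × (9.2000)^0.311
    = 39.4 × 1.9941 = 78.5659 km/h

78.6 km/h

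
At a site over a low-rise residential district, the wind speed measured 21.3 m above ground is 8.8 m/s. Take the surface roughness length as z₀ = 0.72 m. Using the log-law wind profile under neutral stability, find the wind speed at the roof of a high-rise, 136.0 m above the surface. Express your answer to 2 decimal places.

13.62 m/s

Log law: V(z) ∝ ln(z/z₀), so V₂/V₁ = ln(z₂/z₀) / ln(z₁/z₀).
ln(136.0/0.72) = 5.2412, ln(21.3/0.72) = 3.3872
V₂ = 8.8 × 5.2412/3.3872 = 8.8 × 1.5473 = 13.6166 m/s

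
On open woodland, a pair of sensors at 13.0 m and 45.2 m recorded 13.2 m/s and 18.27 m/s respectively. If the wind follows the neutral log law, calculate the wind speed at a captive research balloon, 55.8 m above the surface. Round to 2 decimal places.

Log law: V ∝ ln(z/z₀). From the pair, with r = V₁/V₂ = 0.72250,
ln z₀ = (ln z₁ − r·ln z₂)/(1 − r) = (2.5649 − 0.72250×3.8111)/0.27750 = -0.6795 → z₀ = 0.5069 m
V₃ = V₁ · ln(z₃/z₀)/ln(z₁/z₀) = 13.2 × 4.7012/3.2444 = 19.1271 m/s

19.13 m/s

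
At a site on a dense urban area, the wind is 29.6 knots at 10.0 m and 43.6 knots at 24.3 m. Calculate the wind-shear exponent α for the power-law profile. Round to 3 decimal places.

Power law: V₂/V₁ = (z₂/z₁)^α ⇒ α = ln(V₂/V₁) / ln(z₂/z₁)
α = ln(43.6/29.6) / ln(24.3/10.0) = ln(1.4730) / ln(2.4300)
  = 0.38728 / 0.88789 = 0.43618

α ≈ 0.436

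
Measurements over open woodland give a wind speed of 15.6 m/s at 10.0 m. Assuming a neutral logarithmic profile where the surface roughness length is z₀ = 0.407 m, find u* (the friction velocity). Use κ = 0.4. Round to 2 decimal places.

u* ≈ 1.95 m/s

Log law: V(z) = (u*/κ) · ln(z/z₀) ⇒ u* = κ · V / ln(z/z₀)
u* = 0.4 × 15.6 / ln(10.0/0.407) = 0.4 × 15.6 / 3.2015
   = 6.2400 / 3.2015 = 1.9491 m/s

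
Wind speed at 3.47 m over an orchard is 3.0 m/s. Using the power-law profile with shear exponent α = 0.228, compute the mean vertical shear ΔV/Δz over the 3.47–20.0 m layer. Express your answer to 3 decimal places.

Power law: V₂ = V₁ · (z₂/z₁)^α = 3.0 × (5.7637)^0.228 = 4.4726 m/s
ΔV/Δz = (4.4726 − 3.0)/(20.0 − 3.47) = 1.4726/16.5300 = 0.08909 m/s/m

0.089 m/s/m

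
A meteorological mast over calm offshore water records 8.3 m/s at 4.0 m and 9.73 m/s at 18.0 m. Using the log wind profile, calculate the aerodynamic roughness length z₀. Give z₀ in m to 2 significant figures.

z₀ ≈ 0.00065 m

Log law: V(z) ∝ ln(z/z₀). With r = V₁/V₂ = 8.3/9.73 = 0.85303,
r · ln(z₂/z₀) = ln(z₁/z₀) ⇒ ln z₀ = (ln z₁ − r·ln z₂)/(1 − r)
ln z₀ = (1.38629 − 0.85303×2.89037) / 0.14697 = -7.3437
z₀ = exp(-7.3437) = 0.0006467 m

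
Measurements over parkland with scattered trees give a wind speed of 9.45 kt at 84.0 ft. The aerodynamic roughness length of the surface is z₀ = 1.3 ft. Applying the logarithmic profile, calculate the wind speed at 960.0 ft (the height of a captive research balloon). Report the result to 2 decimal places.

14.97 kt

Log law: V(z) ∝ ln(z/z₀), so V₂/V₁ = ln(z₂/z₀) / ln(z₁/z₀).
ln(960.0/1.3) = 6.6046, ln(84.0/1.3) = 4.1685
V₂ = 9.45 × 6.6046/4.1685 = 9.45 × 1.5844 = 14.9727 kt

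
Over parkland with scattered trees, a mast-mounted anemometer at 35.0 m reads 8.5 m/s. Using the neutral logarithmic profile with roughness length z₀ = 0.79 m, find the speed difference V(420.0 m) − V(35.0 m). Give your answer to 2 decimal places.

Log law: V₂ = V₁ · ln(z₂/z₀)/ln(z₁/z₀) = 8.5 × 6.2760/3.7911 = 14.0714 m/s
ΔV = 14.0714 − 8.5 = 5.5714 m/s

5.57 m/s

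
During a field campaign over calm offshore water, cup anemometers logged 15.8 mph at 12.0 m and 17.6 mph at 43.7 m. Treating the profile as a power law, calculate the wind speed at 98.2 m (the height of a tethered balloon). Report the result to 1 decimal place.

First find α: α = ln(V₂/V₁)/ln(z₂/z₁) = ln(17.6/15.8)/ln(43.7/12.0) = 0.10789/1.29244 = 0.0835
Extrapolate from 43.7 m to 98.2 m: V₃ = 17.6 × (98.2/43.7)^0.0835 = 17.6 × 1.0699 = 18.8307 mph

18.8 mph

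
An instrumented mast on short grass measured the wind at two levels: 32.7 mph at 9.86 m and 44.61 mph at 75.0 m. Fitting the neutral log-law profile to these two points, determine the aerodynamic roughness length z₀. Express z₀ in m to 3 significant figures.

z₀ ≈ 0.0375 m

Log law: V(z) ∝ ln(z/z₀). With r = V₁/V₂ = 32.7/44.61 = 0.73302,
r · ln(z₂/z₀) = ln(z₁/z₀) ⇒ ln z₀ = (ln z₁ − r·ln z₂)/(1 − r)
ln z₀ = (2.28849 − 0.73302×4.31749) / 0.26698 = -3.2823
z₀ = exp(-3.2823) = 0.03754 m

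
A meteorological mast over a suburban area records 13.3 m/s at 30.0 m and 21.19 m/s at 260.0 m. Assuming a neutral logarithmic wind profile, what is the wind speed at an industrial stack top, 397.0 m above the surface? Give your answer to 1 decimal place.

22.7 m/s

Log law: V ∝ ln(z/z₀). From the pair, with r = V₁/V₂ = 0.62765,
ln z₀ = (ln z₁ − r·ln z₂)/(1 − r) = (3.4012 − 0.62765×5.5607)/0.37235 = -0.2390 → z₀ = 0.7874 m
V₃ = V₁ · ln(z₃/z₀)/ln(z₁/z₀) = 13.3 × 6.2229/3.6402 = 22.7364 m/s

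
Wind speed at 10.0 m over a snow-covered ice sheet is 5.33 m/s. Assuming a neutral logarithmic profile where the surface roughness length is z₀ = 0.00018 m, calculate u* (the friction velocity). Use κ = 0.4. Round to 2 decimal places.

Log law: V(z) = (u*/κ) · ln(z/z₀) ⇒ u* = κ · V / ln(z/z₀)
u* = 0.4 × 5.33 / ln(10.0/0.00018) = 0.4 × 5.33 / 10.9251
   = 2.1320 / 10.9251 = 0.1951 m/s

u* ≈ 0.20 m/s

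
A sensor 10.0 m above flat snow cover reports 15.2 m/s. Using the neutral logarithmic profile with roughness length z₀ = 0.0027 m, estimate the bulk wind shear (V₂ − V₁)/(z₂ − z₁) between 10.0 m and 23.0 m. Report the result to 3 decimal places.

0.119 m/s/m

Log law: V₂ = V₁ · ln(z₂/z₀)/ln(z₁/z₀) = 15.2 × 9.0500/8.2171 = 16.7407 m/s
ΔV/Δz = (16.7407 − 15.2)/(23.0 − 10.0) = 1.5407/13.0000 = 0.11852 m/s/m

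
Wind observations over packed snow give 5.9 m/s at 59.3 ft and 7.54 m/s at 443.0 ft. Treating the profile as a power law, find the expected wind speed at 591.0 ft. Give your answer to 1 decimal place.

7.8 m/s

First find α: α = ln(V₂/V₁)/ln(z₂/z₁) = ln(7.54/5.9)/ln(443.0/59.3) = 0.24527/2.01096 = 0.1220
Extrapolate from 443.0 ft to 591.0 ft: V₃ = 7.54 × (591.0/443.0)^0.1220 = 7.54 × 1.0358 = 7.8098 m/s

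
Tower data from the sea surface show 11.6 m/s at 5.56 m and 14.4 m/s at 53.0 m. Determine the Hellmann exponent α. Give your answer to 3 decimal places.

Power law: V₂/V₁ = (z₂/z₁)^α ⇒ α = ln(V₂/V₁) / ln(z₂/z₁)
α = ln(14.4/11.6) / ln(53.0/5.56) = ln(1.2414) / ln(9.5324)
  = 0.21622 / 2.25469 = 0.09590

α ≈ 0.096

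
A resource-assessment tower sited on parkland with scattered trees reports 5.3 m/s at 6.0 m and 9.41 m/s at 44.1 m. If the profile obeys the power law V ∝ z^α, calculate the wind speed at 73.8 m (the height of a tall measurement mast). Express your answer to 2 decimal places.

10.91 m/s

First find α: α = ln(V₂/V₁)/ln(z₂/z₁) = ln(9.41/5.3)/ln(44.1/6.0) = 0.57407/1.99470 = 0.2878
Extrapolate from 44.1 m to 73.8 m: V₃ = 9.41 × (73.8/44.1)^0.2878 = 9.41 × 1.1597 = 10.9130 m/s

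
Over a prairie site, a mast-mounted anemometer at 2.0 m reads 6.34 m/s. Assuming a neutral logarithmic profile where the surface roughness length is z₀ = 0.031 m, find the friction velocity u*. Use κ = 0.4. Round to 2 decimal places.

Log law: V(z) = (u*/κ) · ln(z/z₀) ⇒ u* = κ · V / ln(z/z₀)
u* = 0.4 × 6.34 / ln(2.0/0.031) = 0.4 × 6.34 / 4.1669
   = 2.5360 / 4.1669 = 0.6086 m/s

u* ≈ 0.61 m/s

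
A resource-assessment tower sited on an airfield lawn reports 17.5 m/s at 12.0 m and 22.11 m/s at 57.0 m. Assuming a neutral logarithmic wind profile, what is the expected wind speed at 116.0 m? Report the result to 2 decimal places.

24.21 m/s

Log law: V ∝ ln(z/z₀). From the pair, with r = V₁/V₂ = 0.79150,
ln z₀ = (ln z₁ − r·ln z₂)/(1 − r) = (2.4849 − 0.79150×4.0431)/0.20850 = -3.4300 → z₀ = 0.03239 m
V₃ = V₁ · ln(z₃/z₀)/ln(z₁/z₀) = 17.5 × 8.1835/5.9149 = 24.2122 m/s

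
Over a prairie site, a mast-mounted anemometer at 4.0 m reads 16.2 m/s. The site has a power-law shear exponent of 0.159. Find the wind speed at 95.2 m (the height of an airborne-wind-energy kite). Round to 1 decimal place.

26.8 m/s

Power-law profile: V₂ = V₁ · (z₂/z₁)^α
V₂ = 16.2 × (95.2/4.0)^0.159 = 16.2 × (23.8000)^0.159
    = 16.2 × 1.6553 = 26.8158 m/s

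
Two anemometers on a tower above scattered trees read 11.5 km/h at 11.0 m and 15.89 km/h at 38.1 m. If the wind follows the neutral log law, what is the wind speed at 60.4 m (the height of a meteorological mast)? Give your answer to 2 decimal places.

Log law: V ∝ ln(z/z₀). From the pair, with r = V₁/V₂ = 0.72373,
ln z₀ = (ln z₁ − r·ln z₂)/(1 − r) = (2.3979 − 0.72373×3.6402)/0.27627 = -0.8565 → z₀ = 0.4247 m
V₃ = V₁ · ln(z₃/z₀)/ln(z₁/z₀) = 11.5 × 4.9575/3.2544 = 17.5182 km/h

17.52 km/h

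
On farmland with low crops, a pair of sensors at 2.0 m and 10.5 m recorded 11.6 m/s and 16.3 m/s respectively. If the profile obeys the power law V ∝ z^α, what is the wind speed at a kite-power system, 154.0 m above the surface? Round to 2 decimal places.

First find α: α = ln(V₂/V₁)/ln(z₂/z₁) = ln(16.3/11.6)/ln(10.5/2.0) = 0.34016/1.65823 = 0.2051
Extrapolate from 10.5 m to 154.0 m: V₃ = 16.3 × (154.0/10.5)^0.2051 = 16.3 × 1.7348 = 28.2776 m/s

28.28 m/s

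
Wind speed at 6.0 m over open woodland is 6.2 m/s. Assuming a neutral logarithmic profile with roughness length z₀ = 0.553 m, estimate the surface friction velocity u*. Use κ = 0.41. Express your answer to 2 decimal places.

Log law: V(z) = (u*/κ) · ln(z/z₀) ⇒ u* = κ · V / ln(z/z₀)
u* = 0.41 × 6.2 / ln(6.0/0.553) = 0.41 × 6.2 / 2.3842
   = 2.5420 / 2.3842 = 1.0662 m/s

u* ≈ 1.07 m/s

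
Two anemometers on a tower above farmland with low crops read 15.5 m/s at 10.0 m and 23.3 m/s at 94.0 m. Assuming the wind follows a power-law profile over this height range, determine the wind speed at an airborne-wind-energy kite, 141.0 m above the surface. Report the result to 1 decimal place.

25.1 m/s

First find α: α = ln(V₂/V₁)/ln(z₂/z₁) = ln(23.3/15.5)/ln(94.0/10.0) = 0.40761/2.24071 = 0.1819
Extrapolate from 94.0 m to 141.0 m: V₃ = 23.3 × (141.0/94.0)^0.1819 = 23.3 × 1.0765 = 25.0836 m/s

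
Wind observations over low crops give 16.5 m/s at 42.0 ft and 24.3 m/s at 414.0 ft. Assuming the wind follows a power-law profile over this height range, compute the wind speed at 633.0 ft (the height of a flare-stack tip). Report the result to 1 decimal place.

26.1 m/s

First find α: α = ln(V₂/V₁)/ln(z₂/z₁) = ln(24.3/16.5)/ln(414.0/42.0) = 0.38712/2.28820 = 0.1692
Extrapolate from 414.0 ft to 633.0 ft: V₃ = 24.3 × (633.0/414.0)^0.1692 = 24.3 × 1.0745 = 26.1098 m/s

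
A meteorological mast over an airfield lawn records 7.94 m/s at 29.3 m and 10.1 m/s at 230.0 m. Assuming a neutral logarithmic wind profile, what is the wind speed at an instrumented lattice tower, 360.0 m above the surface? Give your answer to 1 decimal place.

Log law: V ∝ ln(z/z₀). From the pair, with r = V₁/V₂ = 0.78614,
ln z₀ = (ln z₁ − r·ln z₂)/(1 − r) = (3.3776 − 0.78614×5.4381)/0.21386 = -4.1966 → z₀ = 0.01505 m
V₃ = V₁ · ln(z₃/z₀)/ln(z₁/z₀) = 7.94 × 10.0827/7.5742 = 10.5697 m/s

10.6 m/s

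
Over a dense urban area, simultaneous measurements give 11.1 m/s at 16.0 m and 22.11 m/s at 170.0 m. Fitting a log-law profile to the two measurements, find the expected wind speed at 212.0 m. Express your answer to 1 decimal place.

23.1 m/s

Log law: V ∝ ln(z/z₀). From the pair, with r = V₁/V₂ = 0.50204,
ln z₀ = (ln z₁ − r·ln z₂)/(1 − r) = (2.7726 − 0.50204×5.1358)/0.49796 = 0.3901 → z₀ = 1.477 m
V₃ = V₁ · ln(z₃/z₀)/ln(z₁/z₀) = 11.1 × 4.9665/2.3825 = 23.1386 m/s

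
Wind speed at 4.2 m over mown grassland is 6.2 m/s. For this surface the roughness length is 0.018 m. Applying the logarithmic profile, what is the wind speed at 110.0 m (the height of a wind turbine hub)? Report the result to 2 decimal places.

Log law: V(z) ∝ ln(z/z₀), so V₂/V₁ = ln(z₂/z₀) / ln(z₁/z₀).
ln(110.0/0.018) = 8.7179, ln(4.2/0.018) = 5.4525
V₂ = 6.2 × 8.7179/5.4525 = 6.2 × 1.5989 = 9.9131 m/s

9.91 m/s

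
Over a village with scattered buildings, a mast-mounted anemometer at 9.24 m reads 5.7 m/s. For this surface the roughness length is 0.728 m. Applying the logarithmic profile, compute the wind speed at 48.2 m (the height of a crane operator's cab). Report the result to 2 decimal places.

Log law: V(z) ∝ ln(z/z₀), so V₂/V₁ = ln(z₂/z₀) / ln(z₁/z₀).
ln(48.2/0.728) = 4.1928, ln(9.24/0.728) = 2.5410
V₂ = 5.7 × 4.1928/2.5410 = 5.7 × 1.6501 = 9.4054 m/s

9.41 m/s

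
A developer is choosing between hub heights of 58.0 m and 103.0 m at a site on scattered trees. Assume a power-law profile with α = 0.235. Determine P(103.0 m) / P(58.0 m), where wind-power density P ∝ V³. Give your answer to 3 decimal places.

1.499

Speed ratio: V_B/V_A = (z_B/z_A)^α = (103.0/58.0)^0.235 = (1.7759)^0.235 = 1.14449
Power-density ratio: P_B/P_A = (V_B/V_A)³ = (1.14449)³ = 1.49911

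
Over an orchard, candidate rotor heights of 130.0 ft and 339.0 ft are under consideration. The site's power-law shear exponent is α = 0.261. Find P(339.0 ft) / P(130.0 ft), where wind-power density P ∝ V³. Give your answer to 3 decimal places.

2.118

Speed ratio: V_B/V_A = (z_B/z_A)^α = (339.0/130.0)^0.261 = (2.6077)^0.261 = 1.28423
Power-density ratio: P_B/P_A = (V_B/V_A)³ = (1.28423)³ = 2.11801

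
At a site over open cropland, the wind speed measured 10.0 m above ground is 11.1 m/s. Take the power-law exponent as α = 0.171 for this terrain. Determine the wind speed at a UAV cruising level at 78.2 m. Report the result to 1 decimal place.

15.8 m/s

Power-law profile: V₂ = V₁ · (z₂/z₁)^α
V₂ = 11.1 × (78.2/10.0)^0.171 = 11.1 × (7.8200)^0.171
    = 11.1 × 1.4215 = 15.7783 m/s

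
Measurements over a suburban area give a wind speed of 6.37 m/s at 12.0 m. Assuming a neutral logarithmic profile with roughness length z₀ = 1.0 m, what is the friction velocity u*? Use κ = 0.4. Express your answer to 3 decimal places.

Log law: V(z) = (u*/κ) · ln(z/z₀) ⇒ u* = κ · V / ln(z/z₀)
u* = 0.4 × 6.37 / ln(12.0/1.0) = 0.4 × 6.37 / 2.4849
   = 2.5480 / 2.4849 = 1.0254 m/s

u* ≈ 1.025 m/s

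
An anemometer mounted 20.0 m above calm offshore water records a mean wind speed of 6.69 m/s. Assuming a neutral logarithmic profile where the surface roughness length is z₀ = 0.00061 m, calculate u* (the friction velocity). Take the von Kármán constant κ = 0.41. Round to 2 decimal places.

u* ≈ 0.26 m/s

Log law: V(z) = (u*/κ) · ln(z/z₀) ⇒ u* = κ · V / ln(z/z₀)
u* = 0.41 × 6.69 / ln(20.0/0.00061) = 0.41 × 6.69 / 10.3978
   = 2.7429 / 10.3978 = 0.2638 m/s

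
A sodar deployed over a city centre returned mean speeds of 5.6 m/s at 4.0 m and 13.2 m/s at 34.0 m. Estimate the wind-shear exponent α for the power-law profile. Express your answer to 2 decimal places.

α ≈ 0.40

Power law: V₂/V₁ = (z₂/z₁)^α ⇒ α = ln(V₂/V₁) / ln(z₂/z₁)
α = ln(13.2/5.6) / ln(34.0/4.0) = ln(2.3571) / ln(8.5000)
  = 0.85745 / 2.14007 = 0.40067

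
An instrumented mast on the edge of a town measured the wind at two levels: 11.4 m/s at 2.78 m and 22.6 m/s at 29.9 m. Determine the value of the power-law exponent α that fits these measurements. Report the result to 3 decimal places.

Power law: V₂/V₁ = (z₂/z₁)^α ⇒ α = ln(V₂/V₁) / ln(z₂/z₁)
α = ln(22.6/11.4) / ln(29.9/2.78) = ln(1.9825) / ln(10.7554)
  = 0.68434 / 2.37541 = 0.28809

α ≈ 0.288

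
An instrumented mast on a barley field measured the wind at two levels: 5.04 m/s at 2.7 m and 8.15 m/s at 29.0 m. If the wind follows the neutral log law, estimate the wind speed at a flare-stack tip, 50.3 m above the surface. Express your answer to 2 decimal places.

8.87 m/s

Log law: V ∝ ln(z/z₀). From the pair, with r = V₁/V₂ = 0.61840,
ln z₀ = (ln z₁ − r·ln z₂)/(1 − r) = (0.9933 − 0.61840×3.3673)/0.38160 = -2.8541 → z₀ = 0.05761 m
V₃ = V₁ · ln(z₃/z₀)/ln(z₁/z₀) = 5.04 × 6.7721/3.8473 = 8.8714 m/s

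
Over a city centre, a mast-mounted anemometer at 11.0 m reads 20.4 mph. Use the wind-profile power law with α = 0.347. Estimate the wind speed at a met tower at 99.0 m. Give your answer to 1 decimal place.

43.7 mph

Power-law profile: V₂ = V₁ · (z₂/z₁)^α
V₂ = 20.4 × (99.0/11.0)^0.347 = 20.4 × (9.0000)^0.347
    = 20.4 × 2.1435 = 43.7273 mph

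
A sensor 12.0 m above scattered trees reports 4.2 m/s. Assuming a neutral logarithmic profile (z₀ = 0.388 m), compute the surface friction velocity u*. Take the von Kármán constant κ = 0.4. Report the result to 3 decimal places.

u* ≈ 0.490 m/s

Log law: V(z) = (u*/κ) · ln(z/z₀) ⇒ u* = κ · V / ln(z/z₀)
u* = 0.4 × 4.2 / ln(12.0/0.388) = 0.4 × 4.2 / 3.4317
   = 1.6800 / 3.4317 = 0.4896 m/s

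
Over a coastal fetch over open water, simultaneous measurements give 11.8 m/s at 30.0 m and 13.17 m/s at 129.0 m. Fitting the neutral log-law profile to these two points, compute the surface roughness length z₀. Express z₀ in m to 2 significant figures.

z₀ ≈ 0.00010 m

Log law: V(z) ∝ ln(z/z₀). With r = V₁/V₂ = 11.8/13.17 = 0.89598,
r · ln(z₂/z₀) = ln(z₁/z₀) ⇒ ln z₀ = (ln z₁ − r·ln z₂)/(1 − r)
ln z₀ = (3.40120 − 0.89598×4.85981) / 0.10402 = -9.1621
z₀ = exp(-9.1621) = 0.0001049 m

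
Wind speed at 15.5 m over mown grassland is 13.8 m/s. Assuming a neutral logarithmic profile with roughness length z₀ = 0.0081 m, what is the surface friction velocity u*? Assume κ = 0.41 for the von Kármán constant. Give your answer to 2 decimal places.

Log law: V(z) = (u*/κ) · ln(z/z₀) ⇒ u* = κ · V / ln(z/z₀)
u* = 0.41 × 13.8 / ln(15.5/0.0081) = 0.41 × 13.8 / 7.5567
   = 5.6580 / 7.5567 = 0.7487 m/s

u* ≈ 0.75 m/s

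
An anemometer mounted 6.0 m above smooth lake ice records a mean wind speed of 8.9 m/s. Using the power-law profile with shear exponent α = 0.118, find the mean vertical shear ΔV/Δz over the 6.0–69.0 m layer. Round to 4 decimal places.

0.0472 m/s/m

Power law: V₂ = V₁ · (z₂/z₁)^α = 8.9 × (11.5000)^0.118 = 11.8728 m/s
ΔV/Δz = (11.8728 − 8.9)/(69.0 − 6.0) = 2.9728/63.0000 = 0.04719 m/s/m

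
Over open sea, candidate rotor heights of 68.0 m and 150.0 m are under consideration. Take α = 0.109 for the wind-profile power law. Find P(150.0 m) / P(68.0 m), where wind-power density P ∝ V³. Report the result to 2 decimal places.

Speed ratio: V_B/V_A = (z_B/z_A)^α = (150.0/68.0)^0.109 = (2.2059)^0.109 = 1.09006
Power-density ratio: P_B/P_A = (V_B/V_A)³ = (1.09006)³ = 1.29524

1.30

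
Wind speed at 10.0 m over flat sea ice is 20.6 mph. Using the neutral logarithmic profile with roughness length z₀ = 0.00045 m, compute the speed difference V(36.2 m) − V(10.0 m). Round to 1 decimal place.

2.6 mph

Log law: V₂ = V₁ · ln(z₂/z₀)/ln(z₁/z₀) = 20.6 × 11.2953/10.0088 = 23.2478 mph
ΔV = 23.2478 − 20.6 = 2.6478 mph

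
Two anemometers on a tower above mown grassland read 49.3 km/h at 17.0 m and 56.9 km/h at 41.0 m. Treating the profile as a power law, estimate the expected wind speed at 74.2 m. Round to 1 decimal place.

62.7 km/h

First find α: α = ln(V₂/V₁)/ln(z₂/z₁) = ln(56.9/49.3)/ln(41.0/17.0) = 0.14337/0.88036 = 0.1629
Extrapolate from 41.0 m to 74.2 m: V₃ = 56.9 × (74.2/41.0)^0.1629 = 56.9 × 1.1014 = 62.6711 km/h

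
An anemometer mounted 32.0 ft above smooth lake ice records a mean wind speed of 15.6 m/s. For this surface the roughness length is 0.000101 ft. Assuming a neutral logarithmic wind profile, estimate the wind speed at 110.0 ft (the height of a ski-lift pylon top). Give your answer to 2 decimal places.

17.12 m/s

Log law: V(z) ∝ ln(z/z₀), so V₂/V₁ = ln(z₂/z₀) / ln(z₁/z₀).
ln(110.0/0.000101) = 13.9009, ln(32.0/0.000101) = 12.6661
V₂ = 15.6 × 13.9009/12.6661 = 15.6 × 1.0975 = 17.1208 m/s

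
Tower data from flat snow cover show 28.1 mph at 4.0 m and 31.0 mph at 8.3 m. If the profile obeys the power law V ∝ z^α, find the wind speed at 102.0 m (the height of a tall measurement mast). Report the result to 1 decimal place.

43.4 mph

First find α: α = ln(V₂/V₁)/ln(z₂/z₁) = ln(31.0/28.1)/ln(8.3/4.0) = 0.09822/0.72996 = 0.1346
Extrapolate from 8.3 m to 102.0 m: V₃ = 31.0 × (102.0/8.3)^0.1346 = 31.0 × 1.4015 = 43.4469 mph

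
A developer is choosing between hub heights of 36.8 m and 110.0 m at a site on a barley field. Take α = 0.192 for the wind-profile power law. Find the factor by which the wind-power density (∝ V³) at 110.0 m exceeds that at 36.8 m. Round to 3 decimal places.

Speed ratio: V_B/V_A = (z_B/z_A)^α = (110.0/36.8)^0.192 = (2.9891)^0.192 = 1.23397
Power-density ratio: P_B/P_A = (V_B/V_A)³ = (1.23397)³ = 1.87894

1.879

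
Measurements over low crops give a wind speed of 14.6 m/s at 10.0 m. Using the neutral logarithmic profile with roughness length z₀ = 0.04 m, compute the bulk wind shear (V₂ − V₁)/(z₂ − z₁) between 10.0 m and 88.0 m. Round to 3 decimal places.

0.074 m/s/m

Log law: V₂ = V₁ · ln(z₂/z₀)/ln(z₁/z₀) = 14.6 × 7.6962/5.5215 = 20.3505 m/s
ΔV/Δz = (20.3505 − 14.6)/(88.0 − 10.0) = 5.7505/78.0000 = 0.07372 m/s/m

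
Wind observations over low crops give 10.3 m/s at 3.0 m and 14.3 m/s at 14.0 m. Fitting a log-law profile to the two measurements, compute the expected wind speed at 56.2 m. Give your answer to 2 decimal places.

Log law: V ∝ ln(z/z₀). From the pair, with r = V₁/V₂ = 0.72028,
ln z₀ = (ln z₁ − r·ln z₂)/(1 − r) = (1.0986 − 0.72028×2.6391)/0.27972 = -2.8680 → z₀ = 0.05681 m
V₃ = V₁ · ln(z₃/z₀)/ln(z₁/z₀) = 10.3 × 6.8970/3.9666 = 17.9090 m/s

17.91 m/s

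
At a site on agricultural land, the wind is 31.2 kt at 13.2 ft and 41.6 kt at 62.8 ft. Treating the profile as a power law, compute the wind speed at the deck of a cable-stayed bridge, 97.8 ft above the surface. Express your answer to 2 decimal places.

First find α: α = ln(V₂/V₁)/ln(z₂/z₁) = ln(41.6/31.2)/ln(62.8/13.2) = 0.28768/1.55974 = 0.1844
Extrapolate from 62.8 ft to 97.8 ft: V₃ = 41.6 × (97.8/62.8)^0.1844 = 41.6 × 1.0851 = 45.1415 kt

45.14 kt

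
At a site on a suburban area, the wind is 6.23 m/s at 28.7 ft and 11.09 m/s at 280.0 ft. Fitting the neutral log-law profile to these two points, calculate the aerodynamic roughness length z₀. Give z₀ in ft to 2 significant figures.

z₀ ≈ 1.5 ft

Log law: V(z) ∝ ln(z/z₀). With r = V₁/V₂ = 6.23/11.09 = 0.56177,
r · ln(z₂/z₀) = ln(z₁/z₀) ⇒ ln z₀ = (ln z₁ − r·ln z₂)/(1 − r)
ln z₀ = (3.35690 − 0.56177×5.63479) / 0.43823 = 0.4369
z₀ = exp(0.4369) = 1.548 ft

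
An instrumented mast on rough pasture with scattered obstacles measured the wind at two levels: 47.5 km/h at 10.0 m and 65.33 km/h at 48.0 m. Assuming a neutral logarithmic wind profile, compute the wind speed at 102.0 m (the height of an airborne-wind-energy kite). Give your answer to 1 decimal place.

Log law: V ∝ ln(z/z₀). From the pair, with r = V₁/V₂ = 0.72708,
ln z₀ = (ln z₁ − r·ln z₂)/(1 − r) = (2.3026 − 0.72708×3.8712)/0.27292 = -1.8763 → z₀ = 0.1532 m
V₃ = V₁ · ln(z₃/z₀)/ln(z₁/z₀) = 47.5 × 6.5013/4.1789 = 73.8979 km/h

73.9 km/h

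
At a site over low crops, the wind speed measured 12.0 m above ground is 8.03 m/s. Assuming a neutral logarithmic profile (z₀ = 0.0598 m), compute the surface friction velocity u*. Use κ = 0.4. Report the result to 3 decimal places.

u* ≈ 0.606 m/s

Log law: V(z) = (u*/κ) · ln(z/z₀) ⇒ u* = κ · V / ln(z/z₀)
u* = 0.4 × 8.03 / ln(12.0/0.0598) = 0.4 × 8.03 / 5.3017
   = 3.2120 / 5.3017 = 0.6058 m/s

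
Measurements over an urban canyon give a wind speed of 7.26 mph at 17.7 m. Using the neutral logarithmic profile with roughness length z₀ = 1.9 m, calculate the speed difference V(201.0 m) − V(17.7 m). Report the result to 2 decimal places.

Log law: V₂ = V₁ · ln(z₂/z₀)/ln(z₁/z₀) = 7.26 × 4.6615/2.2317 = 15.1642 mph
ΔV = 15.1642 − 7.26 = 7.9042 mph

7.90 mph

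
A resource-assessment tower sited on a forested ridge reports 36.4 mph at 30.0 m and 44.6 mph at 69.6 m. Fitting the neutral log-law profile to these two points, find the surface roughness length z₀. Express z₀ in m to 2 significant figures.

z₀ ≈ 0.72 m

Log law: V(z) ∝ ln(z/z₀). With r = V₁/V₂ = 36.4/44.6 = 0.81614,
r · ln(z₂/z₀) = ln(z₁/z₀) ⇒ ln z₀ = (ln z₁ − r·ln z₂)/(1 − r)
ln z₀ = (3.40120 − 0.81614×4.24276) / 0.18386 = -0.3345
z₀ = exp(-0.3345) = 0.7157 m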